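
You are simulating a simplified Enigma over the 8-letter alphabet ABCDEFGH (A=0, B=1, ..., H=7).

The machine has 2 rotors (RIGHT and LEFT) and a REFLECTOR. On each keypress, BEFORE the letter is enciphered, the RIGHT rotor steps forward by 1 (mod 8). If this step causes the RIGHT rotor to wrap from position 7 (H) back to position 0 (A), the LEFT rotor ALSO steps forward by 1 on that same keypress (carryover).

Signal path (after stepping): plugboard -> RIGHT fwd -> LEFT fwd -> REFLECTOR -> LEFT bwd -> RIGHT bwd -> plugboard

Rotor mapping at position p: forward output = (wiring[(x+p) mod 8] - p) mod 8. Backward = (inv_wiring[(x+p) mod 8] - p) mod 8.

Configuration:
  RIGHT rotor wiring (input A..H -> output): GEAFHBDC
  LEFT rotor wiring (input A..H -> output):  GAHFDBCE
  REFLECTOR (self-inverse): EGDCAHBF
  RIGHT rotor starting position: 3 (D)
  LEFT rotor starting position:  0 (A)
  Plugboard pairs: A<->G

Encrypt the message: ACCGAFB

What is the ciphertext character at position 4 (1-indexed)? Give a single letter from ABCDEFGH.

Char 1 ('A'): step: R->4, L=0; A->plug->G->R->E->L->D->refl->C->L'->G->R'->D->plug->D
Char 2 ('C'): step: R->5, L=0; C->plug->C->R->F->L->B->refl->G->L'->A->R'->G->plug->A
Char 3 ('C'): step: R->6, L=0; C->plug->C->R->A->L->G->refl->B->L'->F->R'->A->plug->G
Char 4 ('G'): step: R->7, L=0; G->plug->A->R->D->L->F->refl->H->L'->C->R'->G->plug->A

A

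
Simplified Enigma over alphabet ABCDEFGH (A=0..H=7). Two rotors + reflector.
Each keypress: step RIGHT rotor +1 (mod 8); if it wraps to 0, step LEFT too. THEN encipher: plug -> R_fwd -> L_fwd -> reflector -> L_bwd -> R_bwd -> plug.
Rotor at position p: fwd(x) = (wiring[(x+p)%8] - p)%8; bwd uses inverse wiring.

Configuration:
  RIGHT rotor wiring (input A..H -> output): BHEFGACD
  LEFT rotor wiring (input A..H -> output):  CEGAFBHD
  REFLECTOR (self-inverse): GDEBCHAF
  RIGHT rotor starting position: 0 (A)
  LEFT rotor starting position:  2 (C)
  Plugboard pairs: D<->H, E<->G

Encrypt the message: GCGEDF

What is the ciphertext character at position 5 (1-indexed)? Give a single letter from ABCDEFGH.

Char 1 ('G'): step: R->1, L=2; G->plug->E->R->H->L->C->refl->E->L'->A->R'->H->plug->D
Char 2 ('C'): step: R->2, L=2; C->plug->C->R->E->L->F->refl->H->L'->D->R'->B->plug->B
Char 3 ('G'): step: R->3, L=2; G->plug->E->R->A->L->E->refl->C->L'->H->R'->D->plug->H
Char 4 ('E'): step: R->4, L=2; E->plug->G->R->A->L->E->refl->C->L'->H->R'->D->plug->H
Char 5 ('D'): step: R->5, L=2; D->plug->H->R->B->L->G->refl->A->L'->G->R'->C->plug->C

C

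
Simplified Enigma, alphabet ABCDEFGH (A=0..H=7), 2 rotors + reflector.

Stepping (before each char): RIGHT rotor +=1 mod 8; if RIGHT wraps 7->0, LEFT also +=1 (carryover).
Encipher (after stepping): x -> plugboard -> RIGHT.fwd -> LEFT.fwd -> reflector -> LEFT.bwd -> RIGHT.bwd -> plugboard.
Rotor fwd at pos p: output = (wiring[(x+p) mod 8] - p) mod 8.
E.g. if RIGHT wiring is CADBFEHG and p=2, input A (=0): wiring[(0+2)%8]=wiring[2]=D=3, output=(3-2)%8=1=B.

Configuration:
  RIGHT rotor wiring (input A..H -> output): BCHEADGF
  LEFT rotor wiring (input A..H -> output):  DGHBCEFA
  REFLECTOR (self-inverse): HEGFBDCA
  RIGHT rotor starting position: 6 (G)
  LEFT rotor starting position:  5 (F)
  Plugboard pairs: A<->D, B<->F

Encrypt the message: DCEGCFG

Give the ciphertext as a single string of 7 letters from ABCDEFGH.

Answer: GDBAAAF

Derivation:
Char 1 ('D'): step: R->7, L=5; D->plug->A->R->G->L->E->refl->B->L'->E->R'->G->plug->G
Char 2 ('C'): step: R->0, L->6 (L advanced); C->plug->C->R->H->L->G->refl->C->L'->B->R'->A->plug->D
Char 3 ('E'): step: R->1, L=6; E->plug->E->R->C->L->F->refl->D->L'->F->R'->F->plug->B
Char 4 ('G'): step: R->2, L=6; G->plug->G->R->H->L->G->refl->C->L'->B->R'->D->plug->A
Char 5 ('C'): step: R->3, L=6; C->plug->C->R->A->L->H->refl->A->L'->D->R'->D->plug->A
Char 6 ('F'): step: R->4, L=6; F->plug->B->R->H->L->G->refl->C->L'->B->R'->D->plug->A
Char 7 ('G'): step: R->5, L=6; G->plug->G->R->H->L->G->refl->C->L'->B->R'->B->plug->F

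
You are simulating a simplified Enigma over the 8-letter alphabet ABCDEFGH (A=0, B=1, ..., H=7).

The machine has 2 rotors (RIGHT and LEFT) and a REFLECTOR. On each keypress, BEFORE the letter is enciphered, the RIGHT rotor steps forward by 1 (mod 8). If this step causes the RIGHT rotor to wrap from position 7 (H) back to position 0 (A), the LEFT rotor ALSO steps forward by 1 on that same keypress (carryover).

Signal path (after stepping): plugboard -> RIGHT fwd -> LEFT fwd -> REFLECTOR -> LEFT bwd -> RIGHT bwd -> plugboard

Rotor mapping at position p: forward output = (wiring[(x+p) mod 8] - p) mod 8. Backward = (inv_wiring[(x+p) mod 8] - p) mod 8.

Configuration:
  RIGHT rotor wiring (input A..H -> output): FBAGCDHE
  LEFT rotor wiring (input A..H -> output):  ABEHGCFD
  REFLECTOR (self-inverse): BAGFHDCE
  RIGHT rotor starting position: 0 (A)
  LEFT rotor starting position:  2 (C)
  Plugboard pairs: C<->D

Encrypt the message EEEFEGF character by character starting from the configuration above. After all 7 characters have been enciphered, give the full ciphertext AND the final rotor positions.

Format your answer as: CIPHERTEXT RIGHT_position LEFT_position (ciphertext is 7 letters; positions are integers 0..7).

Char 1 ('E'): step: R->1, L=2; E->plug->E->R->C->L->E->refl->H->L'->H->R'->B->plug->B
Char 2 ('E'): step: R->2, L=2; E->plug->E->R->F->L->B->refl->A->L'->D->R'->G->plug->G
Char 3 ('E'): step: R->3, L=2; E->plug->E->R->B->L->F->refl->D->L'->E->R'->D->plug->C
Char 4 ('F'): step: R->4, L=2; F->plug->F->R->F->L->B->refl->A->L'->D->R'->C->plug->D
Char 5 ('E'): step: R->5, L=2; E->plug->E->R->E->L->D->refl->F->L'->B->R'->G->plug->G
Char 6 ('G'): step: R->6, L=2; G->plug->G->R->E->L->D->refl->F->L'->B->R'->A->plug->A
Char 7 ('F'): step: R->7, L=2; F->plug->F->R->D->L->A->refl->B->L'->F->R'->A->plug->A
Final: ciphertext=BGCDGAA, RIGHT=7, LEFT=2

Answer: BGCDGAA 7 2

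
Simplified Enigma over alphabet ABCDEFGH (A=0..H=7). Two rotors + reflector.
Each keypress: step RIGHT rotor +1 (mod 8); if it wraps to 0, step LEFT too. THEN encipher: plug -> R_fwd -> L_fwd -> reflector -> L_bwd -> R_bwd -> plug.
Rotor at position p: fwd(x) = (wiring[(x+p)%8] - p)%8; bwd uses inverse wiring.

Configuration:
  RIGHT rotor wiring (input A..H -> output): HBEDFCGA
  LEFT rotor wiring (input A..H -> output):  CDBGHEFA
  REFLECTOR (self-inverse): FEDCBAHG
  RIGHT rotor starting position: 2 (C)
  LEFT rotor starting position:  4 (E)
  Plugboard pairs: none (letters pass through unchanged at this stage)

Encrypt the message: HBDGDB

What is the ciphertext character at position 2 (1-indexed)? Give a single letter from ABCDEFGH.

Char 1 ('H'): step: R->3, L=4; H->plug->H->R->B->L->A->refl->F->L'->G->R'->G->plug->G
Char 2 ('B'): step: R->4, L=4; B->plug->B->R->G->L->F->refl->A->L'->B->R'->A->plug->A

A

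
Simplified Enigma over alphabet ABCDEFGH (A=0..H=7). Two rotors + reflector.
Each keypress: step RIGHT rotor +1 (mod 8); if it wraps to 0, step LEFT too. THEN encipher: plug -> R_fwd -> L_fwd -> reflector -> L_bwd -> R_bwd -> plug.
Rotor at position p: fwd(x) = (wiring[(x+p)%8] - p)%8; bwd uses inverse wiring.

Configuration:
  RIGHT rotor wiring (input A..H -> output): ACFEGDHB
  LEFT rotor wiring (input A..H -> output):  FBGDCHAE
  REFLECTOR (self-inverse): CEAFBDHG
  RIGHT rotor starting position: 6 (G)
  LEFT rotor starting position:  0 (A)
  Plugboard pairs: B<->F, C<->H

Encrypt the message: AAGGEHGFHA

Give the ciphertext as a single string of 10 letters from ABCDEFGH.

Char 1 ('A'): step: R->7, L=0; A->plug->A->R->C->L->G->refl->H->L'->F->R'->E->plug->E
Char 2 ('A'): step: R->0, L->1 (L advanced); A->plug->A->R->A->L->A->refl->C->L'->C->R'->B->plug->F
Char 3 ('G'): step: R->1, L=1; G->plug->G->R->A->L->A->refl->C->L'->C->R'->E->plug->E
Char 4 ('G'): step: R->2, L=1; G->plug->G->R->G->L->D->refl->F->L'->B->R'->D->plug->D
Char 5 ('E'): step: R->3, L=1; E->plug->E->R->G->L->D->refl->F->L'->B->R'->A->plug->A
Char 6 ('H'): step: R->4, L=1; H->plug->C->R->D->L->B->refl->E->L'->H->R'->B->plug->F
Char 7 ('G'): step: R->5, L=1; G->plug->G->R->H->L->E->refl->B->L'->D->R'->D->plug->D
Char 8 ('F'): step: R->6, L=1; F->plug->B->R->D->L->B->refl->E->L'->H->R'->E->plug->E
Char 9 ('H'): step: R->7, L=1; H->plug->C->R->D->L->B->refl->E->L'->H->R'->F->plug->B
Char 10 ('A'): step: R->0, L->2 (L advanced); A->plug->A->R->A->L->E->refl->B->L'->B->R'->H->plug->C

Answer: EFEDAFDEBC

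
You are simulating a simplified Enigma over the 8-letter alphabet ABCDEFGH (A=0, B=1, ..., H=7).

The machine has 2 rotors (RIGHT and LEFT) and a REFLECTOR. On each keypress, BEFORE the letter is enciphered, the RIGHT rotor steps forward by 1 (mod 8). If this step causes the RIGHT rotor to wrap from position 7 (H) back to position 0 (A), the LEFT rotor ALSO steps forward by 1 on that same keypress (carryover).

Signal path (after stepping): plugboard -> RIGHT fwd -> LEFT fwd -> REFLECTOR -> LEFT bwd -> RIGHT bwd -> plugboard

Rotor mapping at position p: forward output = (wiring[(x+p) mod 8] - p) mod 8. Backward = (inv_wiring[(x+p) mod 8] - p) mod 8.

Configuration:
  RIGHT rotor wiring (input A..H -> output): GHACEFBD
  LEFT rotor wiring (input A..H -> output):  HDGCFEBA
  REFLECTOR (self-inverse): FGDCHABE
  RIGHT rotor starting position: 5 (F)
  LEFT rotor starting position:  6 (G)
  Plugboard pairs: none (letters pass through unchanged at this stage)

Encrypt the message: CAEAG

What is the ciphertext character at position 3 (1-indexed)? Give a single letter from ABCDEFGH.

Char 1 ('C'): step: R->6, L=6; C->plug->C->R->A->L->D->refl->C->L'->B->R'->D->plug->D
Char 2 ('A'): step: R->7, L=6; A->plug->A->R->E->L->A->refl->F->L'->D->R'->E->plug->E
Char 3 ('E'): step: R->0, L->7 (L advanced); E->plug->E->R->E->L->D->refl->C->L'->H->R'->B->plug->B

B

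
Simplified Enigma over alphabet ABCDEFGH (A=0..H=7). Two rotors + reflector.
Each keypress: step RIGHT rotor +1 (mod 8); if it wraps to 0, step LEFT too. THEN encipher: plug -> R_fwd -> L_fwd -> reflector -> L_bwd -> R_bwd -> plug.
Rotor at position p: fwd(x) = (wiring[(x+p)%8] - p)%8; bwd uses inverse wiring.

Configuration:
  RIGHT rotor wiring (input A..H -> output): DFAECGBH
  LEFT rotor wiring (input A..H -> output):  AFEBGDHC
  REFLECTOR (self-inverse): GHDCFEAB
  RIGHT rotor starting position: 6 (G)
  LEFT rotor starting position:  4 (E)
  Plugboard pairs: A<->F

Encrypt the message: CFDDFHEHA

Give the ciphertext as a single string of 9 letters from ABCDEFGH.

Answer: AGCCCGBGD

Derivation:
Char 1 ('C'): step: R->7, L=4; C->plug->C->R->G->L->A->refl->G->L'->D->R'->F->plug->A
Char 2 ('F'): step: R->0, L->5 (L advanced); F->plug->A->R->D->L->D->refl->C->L'->B->R'->G->plug->G
Char 3 ('D'): step: R->1, L=5; D->plug->D->R->B->L->C->refl->D->L'->D->R'->C->plug->C
Char 4 ('D'): step: R->2, L=5; D->plug->D->R->E->L->A->refl->G->L'->A->R'->C->plug->C
Char 5 ('F'): step: R->3, L=5; F->plug->A->R->B->L->C->refl->D->L'->D->R'->C->plug->C
Char 6 ('H'): step: R->4, L=5; H->plug->H->R->A->L->G->refl->A->L'->E->R'->G->plug->G
Char 7 ('E'): step: R->5, L=5; E->plug->E->R->A->L->G->refl->A->L'->E->R'->B->plug->B
Char 8 ('H'): step: R->6, L=5; H->plug->H->R->A->L->G->refl->A->L'->E->R'->G->plug->G
Char 9 ('A'): step: R->7, L=5; A->plug->F->R->D->L->D->refl->C->L'->B->R'->D->plug->D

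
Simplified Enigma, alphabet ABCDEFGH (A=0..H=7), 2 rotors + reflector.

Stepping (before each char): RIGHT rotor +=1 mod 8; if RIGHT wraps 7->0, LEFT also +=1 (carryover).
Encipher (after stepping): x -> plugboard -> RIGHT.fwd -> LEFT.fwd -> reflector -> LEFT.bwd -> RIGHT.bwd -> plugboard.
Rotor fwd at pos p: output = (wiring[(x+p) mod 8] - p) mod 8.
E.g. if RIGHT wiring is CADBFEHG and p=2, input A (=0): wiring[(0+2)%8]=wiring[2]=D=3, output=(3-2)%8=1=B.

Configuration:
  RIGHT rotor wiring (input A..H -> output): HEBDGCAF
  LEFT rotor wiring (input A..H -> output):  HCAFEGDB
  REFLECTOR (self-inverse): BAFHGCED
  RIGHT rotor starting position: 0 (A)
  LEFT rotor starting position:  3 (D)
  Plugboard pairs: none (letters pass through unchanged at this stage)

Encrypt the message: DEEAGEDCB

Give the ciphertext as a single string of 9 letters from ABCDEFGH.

Char 1 ('D'): step: R->1, L=3; D->plug->D->R->F->L->E->refl->G->L'->E->R'->G->plug->G
Char 2 ('E'): step: R->2, L=3; E->plug->E->R->G->L->H->refl->D->L'->C->R'->H->plug->H
Char 3 ('E'): step: R->3, L=3; E->plug->E->R->C->L->D->refl->H->L'->G->R'->H->plug->H
Char 4 ('A'): step: R->4, L=3; A->plug->A->R->C->L->D->refl->H->L'->G->R'->B->plug->B
Char 5 ('G'): step: R->5, L=3; G->plug->G->R->G->L->H->refl->D->L'->C->R'->D->plug->D
Char 6 ('E'): step: R->6, L=3; E->plug->E->R->D->L->A->refl->B->L'->B->R'->C->plug->C
Char 7 ('D'): step: R->7, L=3; D->plug->D->R->C->L->D->refl->H->L'->G->R'->A->plug->A
Char 8 ('C'): step: R->0, L->4 (L advanced); C->plug->C->R->B->L->C->refl->F->L'->D->R'->D->plug->D
Char 9 ('B'): step: R->1, L=4; B->plug->B->R->A->L->A->refl->B->L'->H->R'->F->plug->F

Answer: GHHBDCADF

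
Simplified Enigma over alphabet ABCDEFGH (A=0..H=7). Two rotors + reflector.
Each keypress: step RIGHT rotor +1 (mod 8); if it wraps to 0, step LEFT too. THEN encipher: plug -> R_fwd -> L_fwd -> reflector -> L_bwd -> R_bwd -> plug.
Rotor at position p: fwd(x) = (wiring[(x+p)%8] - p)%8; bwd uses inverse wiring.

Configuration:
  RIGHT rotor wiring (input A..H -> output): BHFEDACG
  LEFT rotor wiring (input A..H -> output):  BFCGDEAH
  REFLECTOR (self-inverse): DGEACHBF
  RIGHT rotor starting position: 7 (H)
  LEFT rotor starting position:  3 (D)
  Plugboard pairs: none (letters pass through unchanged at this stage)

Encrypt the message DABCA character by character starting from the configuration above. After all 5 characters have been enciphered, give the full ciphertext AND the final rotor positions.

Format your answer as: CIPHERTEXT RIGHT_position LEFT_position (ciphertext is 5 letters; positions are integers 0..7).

Answer: FGGFD 4 4

Derivation:
Char 1 ('D'): step: R->0, L->4 (L advanced); D->plug->D->R->E->L->F->refl->H->L'->A->R'->F->plug->F
Char 2 ('A'): step: R->1, L=4; A->plug->A->R->G->L->G->refl->B->L'->F->R'->G->plug->G
Char 3 ('B'): step: R->2, L=4; B->plug->B->R->C->L->E->refl->C->L'->H->R'->G->plug->G
Char 4 ('C'): step: R->3, L=4; C->plug->C->R->F->L->B->refl->G->L'->G->R'->F->plug->F
Char 5 ('A'): step: R->4, L=4; A->plug->A->R->H->L->C->refl->E->L'->C->R'->D->plug->D
Final: ciphertext=FGGFD, RIGHT=4, LEFT=4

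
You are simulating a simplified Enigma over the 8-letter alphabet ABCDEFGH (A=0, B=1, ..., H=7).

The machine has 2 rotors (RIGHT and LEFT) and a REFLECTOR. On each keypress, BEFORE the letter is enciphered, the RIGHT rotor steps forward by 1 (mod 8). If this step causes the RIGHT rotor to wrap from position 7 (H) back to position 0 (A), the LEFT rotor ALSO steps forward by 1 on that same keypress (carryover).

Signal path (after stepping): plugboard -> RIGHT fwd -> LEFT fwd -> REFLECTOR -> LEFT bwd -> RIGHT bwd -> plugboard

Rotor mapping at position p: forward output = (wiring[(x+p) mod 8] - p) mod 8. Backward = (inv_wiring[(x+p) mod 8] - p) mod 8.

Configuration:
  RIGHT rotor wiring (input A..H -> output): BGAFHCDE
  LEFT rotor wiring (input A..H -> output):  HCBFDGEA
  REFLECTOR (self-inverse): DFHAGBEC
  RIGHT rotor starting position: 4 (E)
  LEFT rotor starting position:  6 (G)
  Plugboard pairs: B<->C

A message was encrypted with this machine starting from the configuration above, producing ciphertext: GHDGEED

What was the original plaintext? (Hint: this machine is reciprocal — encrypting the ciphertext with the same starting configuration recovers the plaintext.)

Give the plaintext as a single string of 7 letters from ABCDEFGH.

Char 1 ('G'): step: R->5, L=6; G->plug->G->R->A->L->G->refl->E->L'->D->R'->F->plug->F
Char 2 ('H'): step: R->6, L=6; H->plug->H->R->E->L->D->refl->A->L'->H->R'->F->plug->F
Char 3 ('D'): step: R->7, L=6; D->plug->D->R->B->L->C->refl->H->L'->F->R'->A->plug->A
Char 4 ('G'): step: R->0, L->7 (L advanced); G->plug->G->R->D->L->C->refl->H->L'->G->R'->B->plug->C
Char 5 ('E'): step: R->1, L=7; E->plug->E->R->B->L->A->refl->D->L'->C->R'->F->plug->F
Char 6 ('E'): step: R->2, L=7; E->plug->E->R->B->L->A->refl->D->L'->C->R'->F->plug->F
Char 7 ('D'): step: R->3, L=7; D->plug->D->R->A->L->B->refl->F->L'->H->R'->C->plug->B

Answer: FFACFFB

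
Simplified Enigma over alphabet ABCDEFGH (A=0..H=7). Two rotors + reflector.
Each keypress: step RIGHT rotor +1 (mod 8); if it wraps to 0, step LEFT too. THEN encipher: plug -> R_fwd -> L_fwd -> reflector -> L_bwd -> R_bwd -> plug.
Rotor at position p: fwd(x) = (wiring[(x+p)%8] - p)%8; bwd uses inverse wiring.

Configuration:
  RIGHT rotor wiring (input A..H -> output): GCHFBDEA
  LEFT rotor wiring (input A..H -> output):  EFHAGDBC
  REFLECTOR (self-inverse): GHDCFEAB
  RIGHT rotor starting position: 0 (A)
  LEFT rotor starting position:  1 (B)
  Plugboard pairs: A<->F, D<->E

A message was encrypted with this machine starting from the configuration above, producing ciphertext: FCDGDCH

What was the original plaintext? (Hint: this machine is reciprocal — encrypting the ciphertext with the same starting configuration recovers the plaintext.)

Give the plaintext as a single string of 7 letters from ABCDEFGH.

Answer: HGECEGF

Derivation:
Char 1 ('F'): step: R->1, L=1; F->plug->A->R->B->L->G->refl->A->L'->F->R'->H->plug->H
Char 2 ('C'): step: R->2, L=1; C->plug->C->R->H->L->D->refl->C->L'->E->R'->G->plug->G
Char 3 ('D'): step: R->3, L=1; D->plug->E->R->F->L->A->refl->G->L'->B->R'->D->plug->E
Char 4 ('G'): step: R->4, L=1; G->plug->G->R->D->L->F->refl->E->L'->A->R'->C->plug->C
Char 5 ('D'): step: R->5, L=1; D->plug->E->R->F->L->A->refl->G->L'->B->R'->D->plug->E
Char 6 ('C'): step: R->6, L=1; C->plug->C->R->A->L->E->refl->F->L'->D->R'->G->plug->G
Char 7 ('H'): step: R->7, L=1; H->plug->H->R->F->L->A->refl->G->L'->B->R'->A->plug->F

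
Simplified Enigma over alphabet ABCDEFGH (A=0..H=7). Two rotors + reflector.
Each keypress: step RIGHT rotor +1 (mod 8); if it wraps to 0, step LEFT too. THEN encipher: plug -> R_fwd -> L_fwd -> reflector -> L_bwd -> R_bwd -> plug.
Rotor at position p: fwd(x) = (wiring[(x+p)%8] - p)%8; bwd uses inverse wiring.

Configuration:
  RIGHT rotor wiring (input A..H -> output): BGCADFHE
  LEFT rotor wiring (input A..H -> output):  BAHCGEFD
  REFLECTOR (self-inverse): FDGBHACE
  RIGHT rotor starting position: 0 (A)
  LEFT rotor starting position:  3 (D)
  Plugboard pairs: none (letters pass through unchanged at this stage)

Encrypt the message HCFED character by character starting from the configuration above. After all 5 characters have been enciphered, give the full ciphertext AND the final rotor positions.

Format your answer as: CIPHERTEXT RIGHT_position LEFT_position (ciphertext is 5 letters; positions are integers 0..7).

Answer: CFDCH 5 3

Derivation:
Char 1 ('H'): step: R->1, L=3; H->plug->H->R->A->L->H->refl->E->L'->H->R'->C->plug->C
Char 2 ('C'): step: R->2, L=3; C->plug->C->R->B->L->D->refl->B->L'->C->R'->F->plug->F
Char 3 ('F'): step: R->3, L=3; F->plug->F->R->G->L->F->refl->A->L'->E->R'->D->plug->D
Char 4 ('E'): step: R->4, L=3; E->plug->E->R->F->L->G->refl->C->L'->D->R'->C->plug->C
Char 5 ('D'): step: R->5, L=3; D->plug->D->R->E->L->A->refl->F->L'->G->R'->H->plug->H
Final: ciphertext=CFDCH, RIGHT=5, LEFT=3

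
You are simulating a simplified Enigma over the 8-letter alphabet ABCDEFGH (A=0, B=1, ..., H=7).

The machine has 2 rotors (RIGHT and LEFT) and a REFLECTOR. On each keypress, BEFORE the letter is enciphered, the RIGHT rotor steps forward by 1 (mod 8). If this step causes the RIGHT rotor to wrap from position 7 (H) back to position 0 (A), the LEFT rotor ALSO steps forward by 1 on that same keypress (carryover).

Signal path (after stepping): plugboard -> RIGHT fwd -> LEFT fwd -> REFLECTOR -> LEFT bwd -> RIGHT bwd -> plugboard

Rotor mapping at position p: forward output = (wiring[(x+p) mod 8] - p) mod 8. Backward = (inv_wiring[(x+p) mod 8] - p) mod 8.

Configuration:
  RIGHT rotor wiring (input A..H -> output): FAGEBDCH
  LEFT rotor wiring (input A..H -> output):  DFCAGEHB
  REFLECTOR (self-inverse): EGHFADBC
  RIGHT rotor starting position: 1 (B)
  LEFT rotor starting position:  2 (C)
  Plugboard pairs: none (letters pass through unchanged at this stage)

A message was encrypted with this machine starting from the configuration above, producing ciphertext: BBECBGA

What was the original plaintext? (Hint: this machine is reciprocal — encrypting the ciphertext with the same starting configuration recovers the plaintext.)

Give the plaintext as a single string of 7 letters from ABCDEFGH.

Answer: EACDFDF

Derivation:
Char 1 ('B'): step: R->2, L=2; B->plug->B->R->C->L->E->refl->A->L'->A->R'->E->plug->E
Char 2 ('B'): step: R->3, L=2; B->plug->B->R->G->L->B->refl->G->L'->B->R'->A->plug->A
Char 3 ('E'): step: R->4, L=2; E->plug->E->R->B->L->G->refl->B->L'->G->R'->C->plug->C
Char 4 ('C'): step: R->5, L=2; C->plug->C->R->C->L->E->refl->A->L'->A->R'->D->plug->D
Char 5 ('B'): step: R->6, L=2; B->plug->B->R->B->L->G->refl->B->L'->G->R'->F->plug->F
Char 6 ('G'): step: R->7, L=2; G->plug->G->R->E->L->F->refl->D->L'->H->R'->D->plug->D
Char 7 ('A'): step: R->0, L->3 (L advanced); A->plug->A->R->F->L->A->refl->E->L'->D->R'->F->plug->F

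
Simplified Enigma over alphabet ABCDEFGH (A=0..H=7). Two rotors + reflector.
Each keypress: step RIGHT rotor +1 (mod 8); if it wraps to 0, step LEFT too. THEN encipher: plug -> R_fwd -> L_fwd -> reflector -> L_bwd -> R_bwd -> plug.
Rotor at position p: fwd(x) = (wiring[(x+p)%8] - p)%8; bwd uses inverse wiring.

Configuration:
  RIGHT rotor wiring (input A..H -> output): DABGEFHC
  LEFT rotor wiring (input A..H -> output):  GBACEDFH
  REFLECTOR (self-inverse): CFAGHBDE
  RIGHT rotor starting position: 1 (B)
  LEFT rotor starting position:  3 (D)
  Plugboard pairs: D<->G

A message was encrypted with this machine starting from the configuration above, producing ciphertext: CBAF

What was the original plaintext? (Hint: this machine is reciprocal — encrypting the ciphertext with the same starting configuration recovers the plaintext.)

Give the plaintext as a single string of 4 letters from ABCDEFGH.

Answer: GEFA

Derivation:
Char 1 ('C'): step: R->2, L=3; C->plug->C->R->C->L->A->refl->C->L'->D->R'->D->plug->G
Char 2 ('B'): step: R->3, L=3; B->plug->B->R->B->L->B->refl->F->L'->H->R'->E->plug->E
Char 3 ('A'): step: R->4, L=3; A->plug->A->R->A->L->H->refl->E->L'->E->R'->F->plug->F
Char 4 ('F'): step: R->5, L=3; F->plug->F->R->E->L->E->refl->H->L'->A->R'->A->plug->A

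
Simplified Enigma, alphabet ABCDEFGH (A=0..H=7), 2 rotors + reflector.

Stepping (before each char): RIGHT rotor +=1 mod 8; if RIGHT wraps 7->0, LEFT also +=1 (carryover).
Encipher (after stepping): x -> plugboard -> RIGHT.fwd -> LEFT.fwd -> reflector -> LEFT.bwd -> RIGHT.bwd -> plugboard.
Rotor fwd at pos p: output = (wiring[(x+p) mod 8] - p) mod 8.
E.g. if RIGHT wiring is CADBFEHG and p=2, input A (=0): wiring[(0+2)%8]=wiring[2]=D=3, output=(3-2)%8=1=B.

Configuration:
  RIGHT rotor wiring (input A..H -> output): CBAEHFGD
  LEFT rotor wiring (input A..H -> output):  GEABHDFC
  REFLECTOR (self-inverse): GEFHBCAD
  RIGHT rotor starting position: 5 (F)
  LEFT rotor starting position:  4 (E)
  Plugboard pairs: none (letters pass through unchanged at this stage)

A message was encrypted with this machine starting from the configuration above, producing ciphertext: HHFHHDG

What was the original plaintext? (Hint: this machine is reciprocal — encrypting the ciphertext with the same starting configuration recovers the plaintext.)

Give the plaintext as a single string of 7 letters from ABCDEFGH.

Char 1 ('H'): step: R->6, L=4; H->plug->H->R->H->L->F->refl->C->L'->E->R'->C->plug->C
Char 2 ('H'): step: R->7, L=4; H->plug->H->R->H->L->F->refl->C->L'->E->R'->A->plug->A
Char 3 ('F'): step: R->0, L->5 (L advanced); F->plug->F->R->F->L->D->refl->H->L'->E->R'->D->plug->D
Char 4 ('H'): step: R->1, L=5; H->plug->H->R->B->L->A->refl->G->L'->A->R'->A->plug->A
Char 5 ('H'): step: R->2, L=5; H->plug->H->R->H->L->C->refl->F->L'->C->R'->B->plug->B
Char 6 ('D'): step: R->3, L=5; D->plug->D->R->D->L->B->refl->E->L'->G->R'->G->plug->G
Char 7 ('G'): step: R->4, L=5; G->plug->G->R->E->L->H->refl->D->L'->F->R'->F->plug->F

Answer: CADABGF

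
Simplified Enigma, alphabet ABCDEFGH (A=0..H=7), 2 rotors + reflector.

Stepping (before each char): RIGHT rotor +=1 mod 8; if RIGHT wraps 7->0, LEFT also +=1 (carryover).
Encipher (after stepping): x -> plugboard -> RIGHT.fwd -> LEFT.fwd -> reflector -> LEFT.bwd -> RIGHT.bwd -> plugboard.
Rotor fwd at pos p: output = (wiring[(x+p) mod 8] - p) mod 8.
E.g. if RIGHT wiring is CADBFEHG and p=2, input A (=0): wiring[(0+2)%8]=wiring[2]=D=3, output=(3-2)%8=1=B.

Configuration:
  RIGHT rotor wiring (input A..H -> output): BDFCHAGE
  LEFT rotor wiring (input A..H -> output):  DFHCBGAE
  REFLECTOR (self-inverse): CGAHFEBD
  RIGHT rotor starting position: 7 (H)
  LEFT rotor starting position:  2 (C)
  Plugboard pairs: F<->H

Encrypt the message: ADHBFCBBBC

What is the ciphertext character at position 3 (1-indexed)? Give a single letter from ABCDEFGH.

Char 1 ('A'): step: R->0, L->3 (L advanced); A->plug->A->R->B->L->G->refl->B->L'->E->R'->H->plug->F
Char 2 ('D'): step: R->1, L=3; D->plug->D->R->G->L->C->refl->A->L'->F->R'->F->plug->H
Char 3 ('H'): step: R->2, L=3; H->plug->F->R->C->L->D->refl->H->L'->A->R'->B->plug->B

B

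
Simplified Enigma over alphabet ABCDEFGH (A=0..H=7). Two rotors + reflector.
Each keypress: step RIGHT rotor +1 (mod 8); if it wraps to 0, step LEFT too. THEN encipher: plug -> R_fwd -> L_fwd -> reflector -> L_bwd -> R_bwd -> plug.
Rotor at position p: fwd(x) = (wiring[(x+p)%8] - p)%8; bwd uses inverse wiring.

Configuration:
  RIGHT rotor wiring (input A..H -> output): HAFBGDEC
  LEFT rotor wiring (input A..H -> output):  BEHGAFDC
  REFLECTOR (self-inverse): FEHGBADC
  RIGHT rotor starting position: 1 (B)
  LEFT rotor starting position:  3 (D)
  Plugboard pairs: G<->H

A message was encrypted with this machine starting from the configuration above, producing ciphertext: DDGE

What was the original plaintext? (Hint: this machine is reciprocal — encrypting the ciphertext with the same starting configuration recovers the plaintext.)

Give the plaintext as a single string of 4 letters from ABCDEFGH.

Answer: ABCG

Derivation:
Char 1 ('D'): step: R->2, L=3; D->plug->D->R->B->L->F->refl->A->L'->D->R'->A->plug->A
Char 2 ('D'): step: R->3, L=3; D->plug->D->R->B->L->F->refl->A->L'->D->R'->B->plug->B
Char 3 ('G'): step: R->4, L=3; G->plug->H->R->F->L->G->refl->D->L'->A->R'->C->plug->C
Char 4 ('E'): step: R->5, L=3; E->plug->E->R->D->L->A->refl->F->L'->B->R'->H->plug->G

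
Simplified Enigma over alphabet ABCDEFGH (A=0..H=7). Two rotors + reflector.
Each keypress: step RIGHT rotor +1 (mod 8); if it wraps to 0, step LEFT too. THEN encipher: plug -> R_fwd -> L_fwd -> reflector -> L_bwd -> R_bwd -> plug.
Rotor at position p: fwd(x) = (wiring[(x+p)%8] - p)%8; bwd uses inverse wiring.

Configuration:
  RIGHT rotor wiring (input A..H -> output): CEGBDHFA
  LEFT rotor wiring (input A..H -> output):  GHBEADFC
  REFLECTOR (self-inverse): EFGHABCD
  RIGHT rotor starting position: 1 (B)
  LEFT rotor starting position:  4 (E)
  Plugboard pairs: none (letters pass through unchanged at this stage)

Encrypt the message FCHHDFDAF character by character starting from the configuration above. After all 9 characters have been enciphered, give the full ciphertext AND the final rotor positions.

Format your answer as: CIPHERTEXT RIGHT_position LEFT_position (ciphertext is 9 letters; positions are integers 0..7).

Char 1 ('F'): step: R->2, L=4; F->plug->F->R->G->L->F->refl->B->L'->C->R'->H->plug->H
Char 2 ('C'): step: R->3, L=4; C->plug->C->R->E->L->C->refl->G->L'->D->R'->H->plug->H
Char 3 ('H'): step: R->4, L=4; H->plug->H->R->F->L->D->refl->H->L'->B->R'->C->plug->C
Char 4 ('H'): step: R->5, L=4; H->plug->H->R->G->L->F->refl->B->L'->C->R'->A->plug->A
Char 5 ('D'): step: R->6, L=4; D->plug->D->R->G->L->F->refl->B->L'->C->R'->B->plug->B
Char 6 ('F'): step: R->7, L=4; F->plug->F->R->E->L->C->refl->G->L'->D->R'->B->plug->B
Char 7 ('D'): step: R->0, L->5 (L advanced); D->plug->D->R->B->L->A->refl->E->L'->F->R'->G->plug->G
Char 8 ('A'): step: R->1, L=5; A->plug->A->R->D->L->B->refl->F->L'->C->R'->D->plug->D
Char 9 ('F'): step: R->2, L=5; F->plug->F->R->G->L->H->refl->D->L'->H->R'->B->plug->B
Final: ciphertext=HHCABBGDB, RIGHT=2, LEFT=5

Answer: HHCABBGDB 2 5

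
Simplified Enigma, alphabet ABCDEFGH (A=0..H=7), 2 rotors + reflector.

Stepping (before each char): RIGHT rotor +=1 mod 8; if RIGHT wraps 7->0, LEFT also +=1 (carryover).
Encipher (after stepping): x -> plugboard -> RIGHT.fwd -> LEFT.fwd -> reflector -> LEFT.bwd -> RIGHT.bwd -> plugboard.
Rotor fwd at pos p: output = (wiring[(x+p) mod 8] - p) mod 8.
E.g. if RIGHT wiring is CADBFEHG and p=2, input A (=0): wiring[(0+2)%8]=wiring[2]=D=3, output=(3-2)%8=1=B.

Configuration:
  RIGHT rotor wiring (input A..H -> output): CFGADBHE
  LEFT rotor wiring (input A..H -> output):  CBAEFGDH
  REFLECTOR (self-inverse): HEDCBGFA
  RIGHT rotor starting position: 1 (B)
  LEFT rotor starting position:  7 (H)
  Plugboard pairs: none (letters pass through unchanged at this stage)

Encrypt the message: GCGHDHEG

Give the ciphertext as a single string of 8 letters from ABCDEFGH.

Char 1 ('G'): step: R->2, L=7; G->plug->G->R->A->L->A->refl->H->L'->G->R'->B->plug->B
Char 2 ('C'): step: R->3, L=7; C->plug->C->R->G->L->H->refl->A->L'->A->R'->B->plug->B
Char 3 ('G'): step: R->4, L=7; G->plug->G->R->C->L->C->refl->D->L'->B->R'->F->plug->F
Char 4 ('H'): step: R->5, L=7; H->plug->H->R->G->L->H->refl->A->L'->A->R'->E->plug->E
Char 5 ('D'): step: R->6, L=7; D->plug->D->R->H->L->E->refl->B->L'->D->R'->H->plug->H
Char 6 ('H'): step: R->7, L=7; H->plug->H->R->A->L->A->refl->H->L'->G->R'->C->plug->C
Char 7 ('E'): step: R->0, L->0 (L advanced); E->plug->E->R->D->L->E->refl->B->L'->B->R'->F->plug->F
Char 8 ('G'): step: R->1, L=0; G->plug->G->R->D->L->E->refl->B->L'->B->R'->H->plug->H

Answer: BBFEHCFH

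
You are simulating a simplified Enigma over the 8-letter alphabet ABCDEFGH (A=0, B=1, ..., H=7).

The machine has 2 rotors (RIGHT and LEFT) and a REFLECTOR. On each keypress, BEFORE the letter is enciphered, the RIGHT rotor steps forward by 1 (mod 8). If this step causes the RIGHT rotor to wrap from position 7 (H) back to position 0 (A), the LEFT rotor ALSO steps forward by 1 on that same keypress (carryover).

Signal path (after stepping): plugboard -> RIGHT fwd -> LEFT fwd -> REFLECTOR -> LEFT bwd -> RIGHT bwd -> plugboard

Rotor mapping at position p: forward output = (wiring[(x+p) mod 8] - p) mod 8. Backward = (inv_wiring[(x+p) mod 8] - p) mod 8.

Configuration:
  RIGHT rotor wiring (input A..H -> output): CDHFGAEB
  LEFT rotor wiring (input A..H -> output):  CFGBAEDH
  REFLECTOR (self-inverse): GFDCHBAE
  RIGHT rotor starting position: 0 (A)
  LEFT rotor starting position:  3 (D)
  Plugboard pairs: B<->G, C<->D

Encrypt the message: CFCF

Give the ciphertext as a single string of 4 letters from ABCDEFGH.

Answer: DCAE

Derivation:
Char 1 ('C'): step: R->1, L=3; C->plug->D->R->F->L->H->refl->E->L'->E->R'->C->plug->D
Char 2 ('F'): step: R->2, L=3; F->plug->F->R->H->L->D->refl->C->L'->G->R'->D->plug->C
Char 3 ('C'): step: R->3, L=3; C->plug->D->R->B->L->F->refl->B->L'->C->R'->A->plug->A
Char 4 ('F'): step: R->4, L=3; F->plug->F->R->H->L->D->refl->C->L'->G->R'->E->plug->E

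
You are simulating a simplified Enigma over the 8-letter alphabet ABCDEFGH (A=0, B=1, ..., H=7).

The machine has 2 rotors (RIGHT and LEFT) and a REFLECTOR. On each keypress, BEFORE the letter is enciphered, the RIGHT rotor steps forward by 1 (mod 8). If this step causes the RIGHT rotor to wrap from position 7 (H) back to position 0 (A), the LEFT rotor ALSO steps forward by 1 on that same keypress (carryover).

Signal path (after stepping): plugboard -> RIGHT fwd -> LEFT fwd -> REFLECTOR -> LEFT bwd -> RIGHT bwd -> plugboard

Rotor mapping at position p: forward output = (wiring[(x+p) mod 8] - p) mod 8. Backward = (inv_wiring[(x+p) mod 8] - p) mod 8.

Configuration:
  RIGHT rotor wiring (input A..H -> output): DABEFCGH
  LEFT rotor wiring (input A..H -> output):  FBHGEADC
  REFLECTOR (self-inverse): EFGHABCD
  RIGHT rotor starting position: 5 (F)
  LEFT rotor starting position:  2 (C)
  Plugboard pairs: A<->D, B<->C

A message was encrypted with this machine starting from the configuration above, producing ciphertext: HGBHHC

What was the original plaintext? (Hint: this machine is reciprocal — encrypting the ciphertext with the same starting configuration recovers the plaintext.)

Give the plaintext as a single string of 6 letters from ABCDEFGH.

Char 1 ('H'): step: R->6, L=2; H->plug->H->R->E->L->B->refl->F->L'->A->R'->A->plug->D
Char 2 ('G'): step: R->7, L=2; G->plug->G->R->D->L->G->refl->C->L'->C->R'->D->plug->A
Char 3 ('B'): step: R->0, L->3 (L advanced); B->plug->C->R->B->L->B->refl->F->L'->C->R'->F->plug->F
Char 4 ('H'): step: R->1, L=3; H->plug->H->R->C->L->F->refl->B->L'->B->R'->E->plug->E
Char 5 ('H'): step: R->2, L=3; H->plug->H->R->G->L->G->refl->C->L'->F->R'->F->plug->F
Char 6 ('C'): step: R->3, L=3; C->plug->B->R->C->L->F->refl->B->L'->B->R'->A->plug->D

Answer: DAFEFD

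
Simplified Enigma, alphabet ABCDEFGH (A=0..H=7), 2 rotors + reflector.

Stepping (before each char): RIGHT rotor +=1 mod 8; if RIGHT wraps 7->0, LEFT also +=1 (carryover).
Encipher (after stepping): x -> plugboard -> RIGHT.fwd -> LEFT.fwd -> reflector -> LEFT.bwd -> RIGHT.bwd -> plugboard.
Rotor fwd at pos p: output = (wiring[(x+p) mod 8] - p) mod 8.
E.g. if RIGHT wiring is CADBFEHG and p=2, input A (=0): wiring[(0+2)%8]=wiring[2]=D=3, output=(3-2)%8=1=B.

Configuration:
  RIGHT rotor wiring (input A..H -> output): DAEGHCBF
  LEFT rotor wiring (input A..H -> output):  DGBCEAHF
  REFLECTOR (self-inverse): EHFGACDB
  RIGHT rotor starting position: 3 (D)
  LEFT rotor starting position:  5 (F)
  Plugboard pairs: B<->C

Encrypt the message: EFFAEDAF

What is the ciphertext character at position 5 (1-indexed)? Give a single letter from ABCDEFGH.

Char 1 ('E'): step: R->4, L=5; E->plug->E->R->H->L->H->refl->B->L'->E->R'->F->plug->F
Char 2 ('F'): step: R->5, L=5; F->plug->F->R->H->L->H->refl->B->L'->E->R'->B->plug->C
Char 3 ('F'): step: R->6, L=5; F->plug->F->R->A->L->D->refl->G->L'->D->R'->A->plug->A
Char 4 ('A'): step: R->7, L=5; A->plug->A->R->G->L->F->refl->C->L'->B->R'->C->plug->B
Char 5 ('E'): step: R->0, L->6 (L advanced); E->plug->E->R->H->L->C->refl->F->L'->C->R'->F->plug->F

F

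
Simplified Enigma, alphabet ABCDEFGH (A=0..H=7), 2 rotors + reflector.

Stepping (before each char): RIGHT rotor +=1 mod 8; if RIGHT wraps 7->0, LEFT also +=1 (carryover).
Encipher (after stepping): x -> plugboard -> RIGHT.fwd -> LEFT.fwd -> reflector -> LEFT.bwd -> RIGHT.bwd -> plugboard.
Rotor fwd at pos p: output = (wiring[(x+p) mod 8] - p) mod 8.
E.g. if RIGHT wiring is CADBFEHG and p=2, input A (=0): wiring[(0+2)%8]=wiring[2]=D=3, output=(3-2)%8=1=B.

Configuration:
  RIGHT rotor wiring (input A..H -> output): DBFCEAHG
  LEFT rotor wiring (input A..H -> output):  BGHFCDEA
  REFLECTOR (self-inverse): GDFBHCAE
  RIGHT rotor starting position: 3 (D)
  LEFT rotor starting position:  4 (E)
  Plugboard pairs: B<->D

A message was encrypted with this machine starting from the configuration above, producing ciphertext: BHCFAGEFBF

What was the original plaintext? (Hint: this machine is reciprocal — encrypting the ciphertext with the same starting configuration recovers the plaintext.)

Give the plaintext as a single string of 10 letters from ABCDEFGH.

Answer: ABFDDEHGDB

Derivation:
Char 1 ('B'): step: R->4, L=4; B->plug->D->R->C->L->A->refl->G->L'->A->R'->A->plug->A
Char 2 ('H'): step: R->5, L=4; H->plug->H->R->H->L->B->refl->D->L'->G->R'->D->plug->B
Char 3 ('C'): step: R->6, L=4; C->plug->C->R->F->L->C->refl->F->L'->E->R'->F->plug->F
Char 4 ('F'): step: R->7, L=4; F->plug->F->R->F->L->C->refl->F->L'->E->R'->B->plug->D
Char 5 ('A'): step: R->0, L->5 (L advanced); A->plug->A->R->D->L->E->refl->H->L'->B->R'->B->plug->D
Char 6 ('G'): step: R->1, L=5; G->plug->G->R->F->L->C->refl->F->L'->H->R'->E->plug->E
Char 7 ('E'): step: R->2, L=5; E->plug->E->R->F->L->C->refl->F->L'->H->R'->H->plug->H
Char 8 ('F'): step: R->3, L=5; F->plug->F->R->A->L->G->refl->A->L'->G->R'->G->plug->G
Char 9 ('B'): step: R->4, L=5; B->plug->D->R->C->L->D->refl->B->L'->E->R'->B->plug->D
Char 10 ('F'): step: R->5, L=5; F->plug->F->R->A->L->G->refl->A->L'->G->R'->D->plug->B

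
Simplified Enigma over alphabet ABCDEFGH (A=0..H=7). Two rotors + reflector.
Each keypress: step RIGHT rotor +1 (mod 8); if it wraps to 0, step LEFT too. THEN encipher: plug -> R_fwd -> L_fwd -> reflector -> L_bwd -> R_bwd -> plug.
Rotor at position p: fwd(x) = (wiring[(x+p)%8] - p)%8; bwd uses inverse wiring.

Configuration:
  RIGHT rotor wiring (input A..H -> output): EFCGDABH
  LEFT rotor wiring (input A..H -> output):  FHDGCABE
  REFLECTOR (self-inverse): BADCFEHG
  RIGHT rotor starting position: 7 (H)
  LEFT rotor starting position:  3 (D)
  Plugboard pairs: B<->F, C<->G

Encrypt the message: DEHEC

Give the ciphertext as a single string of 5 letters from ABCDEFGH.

Answer: BGFAE

Derivation:
Char 1 ('D'): step: R->0, L->4 (L advanced); D->plug->D->R->G->L->H->refl->G->L'->A->R'->F->plug->B
Char 2 ('E'): step: R->1, L=4; E->plug->E->R->H->L->C->refl->D->L'->F->R'->C->plug->G
Char 3 ('H'): step: R->2, L=4; H->plug->H->R->D->L->A->refl->B->L'->E->R'->B->plug->F
Char 4 ('E'): step: R->3, L=4; E->plug->E->R->E->L->B->refl->A->L'->D->R'->A->plug->A
Char 5 ('C'): step: R->4, L=4; C->plug->G->R->G->L->H->refl->G->L'->A->R'->E->plug->E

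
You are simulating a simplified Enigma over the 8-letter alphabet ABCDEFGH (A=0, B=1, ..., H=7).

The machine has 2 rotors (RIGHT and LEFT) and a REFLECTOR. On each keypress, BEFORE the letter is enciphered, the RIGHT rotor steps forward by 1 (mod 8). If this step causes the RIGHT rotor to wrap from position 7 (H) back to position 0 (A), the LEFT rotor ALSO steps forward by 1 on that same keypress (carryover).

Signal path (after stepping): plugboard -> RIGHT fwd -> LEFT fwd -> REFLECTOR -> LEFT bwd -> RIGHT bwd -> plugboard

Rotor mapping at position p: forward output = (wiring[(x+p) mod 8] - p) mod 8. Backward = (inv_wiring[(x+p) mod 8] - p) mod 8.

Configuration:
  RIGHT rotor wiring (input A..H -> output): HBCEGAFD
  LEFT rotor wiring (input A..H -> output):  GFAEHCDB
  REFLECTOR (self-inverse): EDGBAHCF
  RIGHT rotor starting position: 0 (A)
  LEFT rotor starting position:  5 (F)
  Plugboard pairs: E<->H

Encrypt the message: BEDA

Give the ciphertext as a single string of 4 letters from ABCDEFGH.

Answer: HFFB

Derivation:
Char 1 ('B'): step: R->1, L=5; B->plug->B->R->B->L->G->refl->C->L'->H->R'->E->plug->H
Char 2 ('E'): step: R->2, L=5; E->plug->H->R->H->L->C->refl->G->L'->B->R'->F->plug->F
Char 3 ('D'): step: R->3, L=5; D->plug->D->R->C->L->E->refl->A->L'->E->R'->F->plug->F
Char 4 ('A'): step: R->4, L=5; A->plug->A->R->C->L->E->refl->A->L'->E->R'->B->plug->B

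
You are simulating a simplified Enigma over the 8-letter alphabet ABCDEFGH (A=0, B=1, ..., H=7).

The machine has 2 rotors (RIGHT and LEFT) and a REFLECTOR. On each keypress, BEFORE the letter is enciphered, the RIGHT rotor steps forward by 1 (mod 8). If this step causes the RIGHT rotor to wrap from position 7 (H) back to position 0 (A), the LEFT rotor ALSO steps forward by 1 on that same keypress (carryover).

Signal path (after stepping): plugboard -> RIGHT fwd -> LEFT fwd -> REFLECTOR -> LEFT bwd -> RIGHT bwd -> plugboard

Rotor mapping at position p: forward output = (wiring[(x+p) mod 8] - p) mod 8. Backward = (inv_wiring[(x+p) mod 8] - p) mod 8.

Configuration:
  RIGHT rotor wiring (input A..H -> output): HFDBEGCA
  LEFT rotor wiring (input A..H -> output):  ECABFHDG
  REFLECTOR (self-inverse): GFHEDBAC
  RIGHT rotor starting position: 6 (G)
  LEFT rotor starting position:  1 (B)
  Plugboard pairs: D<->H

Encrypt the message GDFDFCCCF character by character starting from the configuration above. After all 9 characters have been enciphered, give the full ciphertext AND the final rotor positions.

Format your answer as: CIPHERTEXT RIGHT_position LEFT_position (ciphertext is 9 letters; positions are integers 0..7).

Answer: DADHCFGGE 7 2

Derivation:
Char 1 ('G'): step: R->7, L=1; G->plug->G->R->H->L->D->refl->E->L'->D->R'->H->plug->D
Char 2 ('D'): step: R->0, L->2 (L advanced); D->plug->H->R->A->L->G->refl->A->L'->H->R'->A->plug->A
Char 3 ('F'): step: R->1, L=2; F->plug->F->R->B->L->H->refl->C->L'->G->R'->H->plug->D
Char 4 ('D'): step: R->2, L=2; D->plug->H->R->D->L->F->refl->B->L'->E->R'->D->plug->H
Char 5 ('F'): step: R->3, L=2; F->plug->F->R->E->L->B->refl->F->L'->D->R'->C->plug->C
Char 6 ('C'): step: R->4, L=2; C->plug->C->R->G->L->C->refl->H->L'->B->R'->F->plug->F
Char 7 ('C'): step: R->5, L=2; C->plug->C->R->D->L->F->refl->B->L'->E->R'->G->plug->G
Char 8 ('C'): step: R->6, L=2; C->plug->C->R->B->L->H->refl->C->L'->G->R'->G->plug->G
Char 9 ('F'): step: R->7, L=2; F->plug->F->R->F->L->E->refl->D->L'->C->R'->E->plug->E
Final: ciphertext=DADHCFGGE, RIGHT=7, LEFT=2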